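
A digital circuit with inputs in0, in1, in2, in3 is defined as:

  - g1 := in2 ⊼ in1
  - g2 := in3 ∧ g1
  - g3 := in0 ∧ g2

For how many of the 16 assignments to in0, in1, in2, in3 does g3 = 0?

g3 = in0 ∧ g2 must be 0, so at least one of in0, g2 is 0.
Enumerating the 16 input combinations, 13 give g3 = 0 and 3 give g3 = 1.

13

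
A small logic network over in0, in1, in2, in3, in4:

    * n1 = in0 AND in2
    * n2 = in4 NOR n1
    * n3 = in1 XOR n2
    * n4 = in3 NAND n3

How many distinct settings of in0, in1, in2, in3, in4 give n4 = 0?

8

n4 = in3 NAND n3 must be 0, so both in3 = 1 and n3 = 1.
n3 = in1 XOR n2 must be 1, so in1 and n2 differ.
Enumerating the 32 input combinations, 8 give n4 = 0 and 24 give n4 = 1.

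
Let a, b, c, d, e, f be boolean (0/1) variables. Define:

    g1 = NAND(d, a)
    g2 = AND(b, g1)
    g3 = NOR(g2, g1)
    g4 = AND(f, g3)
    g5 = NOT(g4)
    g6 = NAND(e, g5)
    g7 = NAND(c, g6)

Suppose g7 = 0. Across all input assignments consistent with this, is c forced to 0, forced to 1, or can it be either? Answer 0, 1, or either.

1

g7 = NAND(c, g6) must be 0, so both c = 1 and g6 = 1.
g6 = NAND(e, g5) must be 1, so at least one of e, g5 is 0.
Every assignment with g7 = 0 has c = 1; there are 18 such assignment(s).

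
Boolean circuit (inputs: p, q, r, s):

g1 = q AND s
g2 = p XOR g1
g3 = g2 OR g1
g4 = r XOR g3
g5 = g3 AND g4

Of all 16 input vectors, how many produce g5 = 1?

5

g5 = g3 AND g4 must be 1, so both g3 = 1 and g4 = 1.
Enumerating the 16 input combinations, 5 give g5 = 1 and 11 give g5 = 0.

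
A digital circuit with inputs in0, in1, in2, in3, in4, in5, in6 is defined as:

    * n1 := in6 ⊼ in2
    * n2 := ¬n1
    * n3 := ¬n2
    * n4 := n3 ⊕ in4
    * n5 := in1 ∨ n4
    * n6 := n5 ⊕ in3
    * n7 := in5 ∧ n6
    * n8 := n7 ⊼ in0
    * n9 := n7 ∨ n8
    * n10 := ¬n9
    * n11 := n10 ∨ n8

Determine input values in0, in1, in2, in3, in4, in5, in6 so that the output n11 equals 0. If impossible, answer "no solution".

in0=1, in1=1, in2=1, in3=0, in4=1, in5=1, in6=0

n11 = n10 ∨ n8 must be 0, so both n10 = 0 and n8 = 0.
n10 = ¬n9 must be 0, so n9 = 1.
n8 = n7 ⊼ in0 must be 0, so both n7 = 1 and in0 = 1.
Check with in0=1, in1=1, in2=1, in3=0, in4=1, in5=1, in6=0:
n1 = in6 ⊼ in2 = 0 ⊼ 1 = 1
n2 = ¬n1 = ¬1 = 0
n3 = ¬n2 = ¬0 = 1
n4 = n3 ⊕ in4 = 1 ⊕ 1 = 0
n5 = in1 ∨ n4 = 1 ∨ 0 = 1
n6 = n5 ⊕ in3 = 1 ⊕ 0 = 1
n7 = in5 ∧ n6 = 1 ∧ 1 = 1
n8 = n7 ⊼ in0 = 1 ⊼ 1 = 0
n9 = n7 ∨ n8 = 1 ∨ 0 = 1
n10 = ¬n9 = ¬1 = 0
n11 = n10 ∨ n8 = 0 ∨ 0 = 0
So n11 = 0 as required.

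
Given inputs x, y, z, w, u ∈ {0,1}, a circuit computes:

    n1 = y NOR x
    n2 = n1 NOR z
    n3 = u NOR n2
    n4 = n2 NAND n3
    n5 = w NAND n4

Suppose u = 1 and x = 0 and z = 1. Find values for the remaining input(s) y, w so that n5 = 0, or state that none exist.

n5 = w NAND n4 must be 0, so both w = 1 and n4 = 1.
n4 = n2 NAND n3 must be 1, so at least one of n2, n3 is 0.
Check with u = 1 and x = 0 and z = 1 and y=0, w=1:
n1 = y NOR x = 0 NOR 0 = 1
n2 = n1 NOR z = 1 NOR 1 = 0
n3 = u NOR n2 = 1 NOR 0 = 0
n4 = n2 NAND n3 = 0 NAND 0 = 1
n5 = w NAND n4 = 1 NAND 1 = 0
So n5 = 0.

y=0 w=1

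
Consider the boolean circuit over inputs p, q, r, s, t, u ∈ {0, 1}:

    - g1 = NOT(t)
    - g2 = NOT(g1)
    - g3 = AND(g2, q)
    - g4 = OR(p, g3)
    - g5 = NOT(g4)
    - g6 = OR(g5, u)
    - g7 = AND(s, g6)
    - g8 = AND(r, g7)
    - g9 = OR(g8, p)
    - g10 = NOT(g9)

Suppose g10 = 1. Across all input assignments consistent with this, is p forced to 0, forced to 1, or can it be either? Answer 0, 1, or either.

g10 = NOT(g9) must be 1, so g9 = 0.
g9 = OR(g8, p) must be 0, so both g8 = 0 and p = 0.
Every assignment with g10 = 1 has p = 0; there are 25 such assignment(s).

0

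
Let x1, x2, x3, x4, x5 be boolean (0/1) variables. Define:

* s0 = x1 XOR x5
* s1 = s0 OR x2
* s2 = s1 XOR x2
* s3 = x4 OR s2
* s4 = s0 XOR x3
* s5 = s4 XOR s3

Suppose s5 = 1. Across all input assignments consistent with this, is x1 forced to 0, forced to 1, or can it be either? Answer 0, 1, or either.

either

Both values of x1 occur among assignments with s5 = 1:
  x1=0: x1=0, x2=0, x3=0, x4=1, x5=0
  x1=1: x1=1, x2=0, x3=0, x4=1, x5=1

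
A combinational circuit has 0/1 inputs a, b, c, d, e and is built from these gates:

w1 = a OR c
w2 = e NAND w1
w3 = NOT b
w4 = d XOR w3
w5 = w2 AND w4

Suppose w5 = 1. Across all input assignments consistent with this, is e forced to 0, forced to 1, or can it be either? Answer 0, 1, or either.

Both values of e occur among assignments with w5 = 1:
  e=0: a=0, b=0, c=0, d=0, e=0
  e=1: a=0, b=0, c=0, d=0, e=1

either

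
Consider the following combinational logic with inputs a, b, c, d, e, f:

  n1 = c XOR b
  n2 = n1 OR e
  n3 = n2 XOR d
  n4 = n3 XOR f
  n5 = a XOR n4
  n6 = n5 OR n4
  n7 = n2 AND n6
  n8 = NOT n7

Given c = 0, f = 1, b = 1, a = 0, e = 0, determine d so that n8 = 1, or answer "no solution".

Check with c = 0, f = 1, b = 1, a = 0, e = 0 and d=0:
n1 = c XOR b = 0 XOR 1 = 1
n2 = n1 OR e = 1 OR 0 = 1
n3 = n2 XOR d = 1 XOR 0 = 1
n4 = n3 XOR f = 1 XOR 1 = 0
n5 = a XOR n4 = 0 XOR 0 = 0
n6 = n5 OR n4 = 0 OR 0 = 0
n7 = n2 AND n6 = 1 AND 0 = 0
n8 = NOT n7 = NOT 0 = 1
So n8 = 1.

d=0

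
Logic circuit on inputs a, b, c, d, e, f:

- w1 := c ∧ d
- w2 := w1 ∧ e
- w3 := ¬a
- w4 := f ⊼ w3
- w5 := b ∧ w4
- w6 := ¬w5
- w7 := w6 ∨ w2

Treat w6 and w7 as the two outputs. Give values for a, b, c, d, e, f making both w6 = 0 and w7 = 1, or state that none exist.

Check with a=1, b=1, c=1, d=1, e=1, f=1:
w1 = c ∧ d = 1 ∧ 1 = 1
w2 = w1 ∧ e = 1 ∧ 1 = 1
w3 = ¬a = ¬1 = 0
w4 = f ⊼ w3 = 1 ⊼ 0 = 1
w5 = b ∧ w4 = 1 ∧ 1 = 1
w6 = ¬w5 = ¬1 = 0
w7 = w6 ∨ w2 = 0 ∨ 1 = 1
So w6 = 0 and w7 = 1.

a=1, b=1, c=1, d=1, e=1, f=1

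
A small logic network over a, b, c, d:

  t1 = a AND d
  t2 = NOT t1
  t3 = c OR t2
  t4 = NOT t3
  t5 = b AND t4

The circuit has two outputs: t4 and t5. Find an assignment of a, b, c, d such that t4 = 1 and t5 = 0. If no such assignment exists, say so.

Check with a=1 b=0 c=0 d=1:
t1 = a AND d = 1 AND 1 = 1
t2 = NOT t1 = NOT 1 = 0
t3 = c OR t2 = 0 OR 0 = 0
t4 = NOT t3 = NOT 0 = 1
t5 = b AND t4 = 0 AND 1 = 0
So t4 = 1 and t5 = 0.

a=1 b=0 c=0 d=1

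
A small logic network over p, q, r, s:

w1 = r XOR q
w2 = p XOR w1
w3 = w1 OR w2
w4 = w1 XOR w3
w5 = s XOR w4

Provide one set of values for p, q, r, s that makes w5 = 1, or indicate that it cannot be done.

p=0, q=1, r=0, s=1

w5 = s XOR w4 must be 1, so s and w4 differ.
Check with p=0, q=1, r=0, s=1:
w1 = r XOR q = 0 XOR 1 = 1
w2 = p XOR w1 = 0 XOR 1 = 1
w3 = w1 OR w2 = 1 OR 1 = 1
w4 = w1 XOR w3 = 1 XOR 1 = 0
w5 = s XOR w4 = 1 XOR 0 = 1
So w5 = 1 as required.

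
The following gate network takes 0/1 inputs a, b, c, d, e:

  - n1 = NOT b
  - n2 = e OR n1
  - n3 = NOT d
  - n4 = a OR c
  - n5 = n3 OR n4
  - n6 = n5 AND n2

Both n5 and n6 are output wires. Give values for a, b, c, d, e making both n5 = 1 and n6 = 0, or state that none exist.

Check with a=1 b=1 c=1 d=0 e=0:
n1 = NOT b = NOT 1 = 0
n2 = e OR n1 = 0 OR 0 = 0
n3 = NOT d = NOT 0 = 1
n4 = a OR c = 1 OR 1 = 1
n5 = n3 OR n4 = 1 OR 1 = 1
n6 = n5 AND n2 = 1 AND 0 = 0
So n5 = 1 and n6 = 0.

a=1 b=1 c=1 d=0 e=0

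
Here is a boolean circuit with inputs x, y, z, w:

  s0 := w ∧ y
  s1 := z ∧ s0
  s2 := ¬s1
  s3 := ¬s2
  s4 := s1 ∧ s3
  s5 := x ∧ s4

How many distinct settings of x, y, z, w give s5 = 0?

s5 = x ∧ s4 must be 0, so at least one of x, s4 is 0.
Enumerating the 16 input combinations, 15 give s5 = 0 and 1 give s5 = 1.

15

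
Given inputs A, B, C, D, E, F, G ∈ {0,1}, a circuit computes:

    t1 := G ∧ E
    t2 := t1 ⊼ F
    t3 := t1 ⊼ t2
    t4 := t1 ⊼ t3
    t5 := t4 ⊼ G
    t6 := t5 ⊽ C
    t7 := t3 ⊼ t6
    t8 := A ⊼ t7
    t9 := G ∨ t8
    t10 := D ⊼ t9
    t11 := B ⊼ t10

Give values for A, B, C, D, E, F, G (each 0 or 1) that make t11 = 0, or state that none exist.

t11 = B ⊼ t10 must be 0, so both B = 1 and t10 = 1.
t10 = D ⊼ t9 must be 1, so at least one of D, t9 is 0.
Check with A=0, B=1, C=1, D=0, E=1, F=0, G=0:
t1 = G ∧ E = 0 ∧ 1 = 0
t2 = t1 ⊼ F = 0 ⊼ 0 = 1
t3 = t1 ⊼ t2 = 0 ⊼ 1 = 1
t4 = t1 ⊼ t3 = 0 ⊼ 1 = 1
t5 = t4 ⊼ G = 1 ⊼ 0 = 1
t6 = t5 ⊽ C = 1 ⊽ 1 = 0
t7 = t3 ⊼ t6 = 1 ⊼ 0 = 1
t8 = A ⊼ t7 = 0 ⊼ 1 = 1
t9 = G ∨ t8 = 0 ∨ 1 = 1
t10 = D ⊼ t9 = 0 ⊼ 1 = 1
t11 = B ⊼ t10 = 1 ⊼ 1 = 0
So t11 = 0 as required.

A=0, B=1, C=1, D=0, E=1, F=0, G=0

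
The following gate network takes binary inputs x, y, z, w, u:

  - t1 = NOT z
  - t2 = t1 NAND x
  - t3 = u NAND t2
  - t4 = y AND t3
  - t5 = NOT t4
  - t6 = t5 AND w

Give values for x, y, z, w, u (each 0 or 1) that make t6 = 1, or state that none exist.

t6 = t5 AND w must be 1, so both t5 = 1 and w = 1.
t5 = NOT t4 must be 1, so t4 = 0.
Check with x=1 y=0 z=0 w=1 u=0:
t1 = NOT z = NOT 0 = 1
t2 = t1 NAND x = 1 NAND 1 = 0
t3 = u NAND t2 = 0 NAND 0 = 1
t4 = y AND t3 = 0 AND 1 = 0
t5 = NOT t4 = NOT 0 = 1
t6 = t5 AND w = 1 AND 1 = 1
So t6 = 1 as required.

x=1 y=0 z=0 w=1 u=0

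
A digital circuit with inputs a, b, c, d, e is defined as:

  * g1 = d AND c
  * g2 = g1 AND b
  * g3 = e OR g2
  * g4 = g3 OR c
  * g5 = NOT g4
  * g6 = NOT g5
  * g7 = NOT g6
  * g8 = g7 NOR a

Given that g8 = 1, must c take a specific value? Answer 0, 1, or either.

Both values of c occur among assignments with g8 = 1:
  c=0: a=0, b=0, c=0, d=0, e=1
  c=1: a=0, b=0, c=1, d=0, e=0

either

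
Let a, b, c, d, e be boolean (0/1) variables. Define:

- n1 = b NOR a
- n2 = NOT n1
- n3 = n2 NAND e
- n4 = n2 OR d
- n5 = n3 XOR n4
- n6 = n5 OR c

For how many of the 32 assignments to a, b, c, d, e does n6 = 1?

24

n6 = n5 OR c must be 1, so at least one of n5, c is 1.
Enumerating the 32 input combinations, 24 give n6 = 1 and 8 give n6 = 0.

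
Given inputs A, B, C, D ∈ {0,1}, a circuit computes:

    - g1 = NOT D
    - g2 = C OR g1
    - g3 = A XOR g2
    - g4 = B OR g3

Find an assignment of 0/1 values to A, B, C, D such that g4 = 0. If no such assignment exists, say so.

g4 = B OR g3 must be 0, so both B = 0 and g3 = 0.
Check with A=1, B=0, C=0, D=0:
g1 = NOT D = NOT 0 = 1
g2 = C OR g1 = 0 OR 1 = 1
g3 = A XOR g2 = 1 XOR 1 = 0
g4 = B OR g3 = 0 OR 0 = 0
So g4 = 0 as required.

A=1, B=0, C=0, D=0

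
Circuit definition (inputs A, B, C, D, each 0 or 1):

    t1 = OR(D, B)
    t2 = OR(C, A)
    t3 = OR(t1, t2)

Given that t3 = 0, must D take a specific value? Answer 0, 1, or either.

t3 = OR(t1, t2) must be 0, so both t1 = 0 and t2 = 0.
Every assignment with t3 = 0 has D = 0; there are 1 such assignment(s).
  A=0, B=0, C=0, D=0

0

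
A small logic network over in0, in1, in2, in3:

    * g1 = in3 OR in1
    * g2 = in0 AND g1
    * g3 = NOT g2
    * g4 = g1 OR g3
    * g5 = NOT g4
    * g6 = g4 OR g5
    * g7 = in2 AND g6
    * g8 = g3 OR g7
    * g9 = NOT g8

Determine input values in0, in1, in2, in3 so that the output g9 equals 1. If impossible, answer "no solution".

in0=1 in1=1 in2=0 in3=0

g9 = NOT g8 must be 1, so g8 = 0.
g8 = g3 OR g7 must be 0, so both g3 = 0 and g7 = 0.
g3 = NOT g2 must be 0, so g2 = 1.
Check with in0=1 in1=1 in2=0 in3=0:
g1 = in3 OR in1 = 0 OR 1 = 1
g2 = in0 AND g1 = 1 AND 1 = 1
g3 = NOT g2 = NOT 1 = 0
g4 = g1 OR g3 = 1 OR 0 = 1
g5 = NOT g4 = NOT 1 = 0
g6 = g4 OR g5 = 1 OR 0 = 1
g7 = in2 AND g6 = 0 AND 1 = 0
g8 = g3 OR g7 = 0 OR 0 = 0
g9 = NOT g8 = NOT 0 = 1
So g9 = 1 as required.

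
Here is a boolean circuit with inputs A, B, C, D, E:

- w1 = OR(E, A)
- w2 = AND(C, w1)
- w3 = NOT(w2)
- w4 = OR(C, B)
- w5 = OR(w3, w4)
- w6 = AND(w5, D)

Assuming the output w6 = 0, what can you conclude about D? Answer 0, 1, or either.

0

w6 = AND(w5, D) must be 0, so at least one of w5, D is 0.
Every assignment with w6 = 0 has D = 0; there are 16 such assignment(s).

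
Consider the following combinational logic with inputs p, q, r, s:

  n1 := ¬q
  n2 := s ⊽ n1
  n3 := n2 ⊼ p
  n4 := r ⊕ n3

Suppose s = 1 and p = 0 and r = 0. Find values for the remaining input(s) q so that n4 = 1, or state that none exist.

q=0

Check with s = 1 and p = 0 and r = 0 and q=0:
n1 = ¬q = ¬0 = 1
n2 = s ⊽ n1 = 1 ⊽ 1 = 0
n3 = n2 ⊼ p = 0 ⊼ 0 = 1
n4 = r ⊕ n3 = 0 ⊕ 1 = 1
So n4 = 1.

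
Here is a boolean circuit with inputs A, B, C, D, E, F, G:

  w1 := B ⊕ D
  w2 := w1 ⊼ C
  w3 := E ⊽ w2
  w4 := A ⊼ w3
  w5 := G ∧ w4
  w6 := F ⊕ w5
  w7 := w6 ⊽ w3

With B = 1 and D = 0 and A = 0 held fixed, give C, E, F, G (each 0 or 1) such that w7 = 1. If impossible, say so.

w7 = w6 ⊽ w3 must be 1, so both w6 = 0 and w3 = 0.
w6 = F ⊕ w5 must be 0, so F and w5 are equal.
Check with B = 1 and D = 0 and A = 0 and C=0, E=1, F=1, G=1:
w1 = B ⊕ D = 1 ⊕ 0 = 1
w2 = w1 ⊼ C = 1 ⊼ 0 = 1
w3 = E ⊽ w2 = 1 ⊽ 1 = 0
w4 = A ⊼ w3 = 0 ⊼ 0 = 1
w5 = G ∧ w4 = 1 ∧ 1 = 1
w6 = F ⊕ w5 = 1 ⊕ 1 = 0
w7 = w6 ⊽ w3 = 0 ⊽ 0 = 1
So w7 = 1.

C=0, E=1, F=1, G=1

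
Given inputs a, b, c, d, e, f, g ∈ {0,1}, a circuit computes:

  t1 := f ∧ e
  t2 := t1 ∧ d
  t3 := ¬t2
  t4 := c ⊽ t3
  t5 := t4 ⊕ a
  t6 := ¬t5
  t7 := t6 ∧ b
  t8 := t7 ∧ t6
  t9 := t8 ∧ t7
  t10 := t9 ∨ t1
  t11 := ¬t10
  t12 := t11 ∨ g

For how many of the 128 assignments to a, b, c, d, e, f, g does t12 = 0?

28

t12 = t11 ∨ g must be 0, so both t11 = 0 and g = 0.
Enumerating the 128 input combinations, 28 give t12 = 0 and 100 give t12 = 1.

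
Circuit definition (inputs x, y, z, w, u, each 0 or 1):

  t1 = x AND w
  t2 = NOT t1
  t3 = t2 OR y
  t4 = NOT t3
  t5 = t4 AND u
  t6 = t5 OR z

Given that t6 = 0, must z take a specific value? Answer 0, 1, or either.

t6 = t5 OR z must be 0, so both t5 = 0 and z = 0.
t5 = t4 AND u must be 0, so at least one of t4, u is 0.
Every assignment with t6 = 0 has z = 0; there are 15 such assignment(s).

0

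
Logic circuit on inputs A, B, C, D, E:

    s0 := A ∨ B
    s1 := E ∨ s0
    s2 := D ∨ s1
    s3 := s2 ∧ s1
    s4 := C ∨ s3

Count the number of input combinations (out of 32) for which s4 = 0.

2

s4 = C ∨ s3 must be 0, so both C = 0 and s3 = 0.
s3 = s2 ∧ s1 must be 0, so at least one of s2, s1 is 0.
Satisfying assignments:
  A=0, B=0, C=0, D=0, E=0
  A=0, B=0, C=0, D=1, E=0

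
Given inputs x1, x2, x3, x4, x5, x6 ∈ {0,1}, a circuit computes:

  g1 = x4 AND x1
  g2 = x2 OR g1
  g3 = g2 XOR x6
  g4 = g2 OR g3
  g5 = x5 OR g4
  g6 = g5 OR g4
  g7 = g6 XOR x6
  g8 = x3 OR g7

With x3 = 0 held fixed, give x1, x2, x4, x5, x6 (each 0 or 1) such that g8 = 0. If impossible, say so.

Check with x3 = 0 and x1=1, x2=1, x4=0, x5=0, x6=1:
g1 = x4 AND x1 = 0 AND 1 = 0
g2 = x2 OR g1 = 1 OR 0 = 1
g3 = g2 XOR x6 = 1 XOR 1 = 0
g4 = g2 OR g3 = 1 OR 0 = 1
g5 = x5 OR g4 = 0 OR 1 = 1
g6 = g5 OR g4 = 1 OR 1 = 1
g7 = g6 XOR x6 = 1 XOR 1 = 0
g8 = x3 OR g7 = 0 OR 0 = 0
So g8 = 0.

x1=1 x2=1 x4=0 x5=0 x6=1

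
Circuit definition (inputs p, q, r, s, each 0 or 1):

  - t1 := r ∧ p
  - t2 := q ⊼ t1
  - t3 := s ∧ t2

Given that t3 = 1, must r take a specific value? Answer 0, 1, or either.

either

Both values of r occur among assignments with t3 = 1:
  r=0: p=0, q=0, r=0, s=1
  r=1: p=0, q=0, r=1, s=1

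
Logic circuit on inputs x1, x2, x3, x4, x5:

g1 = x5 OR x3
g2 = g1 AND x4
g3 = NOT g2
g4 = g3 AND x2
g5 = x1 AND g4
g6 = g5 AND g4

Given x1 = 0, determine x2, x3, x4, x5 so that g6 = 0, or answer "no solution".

g6 = g5 AND g4 must be 0, so at least one of g5, g4 is 0.
Check with x1 = 0 and x2=1, x3=0, x4=1, x5=1:
g1 = x5 OR x3 = 1 OR 0 = 1
g2 = g1 AND x4 = 1 AND 1 = 1
g3 = NOT g2 = NOT 1 = 0
g4 = g3 AND x2 = 0 AND 1 = 0
g5 = x1 AND g4 = 0 AND 0 = 0
g6 = g5 AND g4 = 0 AND 0 = 0
So g6 = 0.

x2=1, x3=0, x4=1, x5=1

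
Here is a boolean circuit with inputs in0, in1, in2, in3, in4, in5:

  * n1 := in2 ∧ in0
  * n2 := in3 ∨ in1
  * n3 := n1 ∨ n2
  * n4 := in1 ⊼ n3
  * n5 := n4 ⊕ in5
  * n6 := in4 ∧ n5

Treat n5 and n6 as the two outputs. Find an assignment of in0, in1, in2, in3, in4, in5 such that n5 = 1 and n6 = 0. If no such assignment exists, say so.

in0=0, in1=1, in2=0, in3=0, in4=0, in5=1

Check with in0=0, in1=1, in2=0, in3=0, in4=0, in5=1:
n1 = in2 ∧ in0 = 0 ∧ 0 = 0
n2 = in3 ∨ in1 = 0 ∨ 1 = 1
n3 = n1 ∨ n2 = 0 ∨ 1 = 1
n4 = in1 ⊼ n3 = 1 ⊼ 1 = 0
n5 = n4 ⊕ in5 = 0 ⊕ 1 = 1
n6 = in4 ∧ n5 = 0 ∧ 1 = 0
So n5 = 1 and n6 = 0.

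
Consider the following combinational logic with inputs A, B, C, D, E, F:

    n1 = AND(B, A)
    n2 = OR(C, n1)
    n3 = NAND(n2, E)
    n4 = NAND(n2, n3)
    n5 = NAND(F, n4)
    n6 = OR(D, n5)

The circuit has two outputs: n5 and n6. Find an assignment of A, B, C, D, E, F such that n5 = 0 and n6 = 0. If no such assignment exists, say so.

Check with A=1, B=0, C=0, D=0, E=1, F=1:
n1 = AND(B, A) = AND(0, 1) = 0
n2 = OR(C, n1) = OR(0, 0) = 0
n3 = NAND(n2, E) = NAND(0, 1) = 1
n4 = NAND(n2, n3) = NAND(0, 1) = 1
n5 = NAND(F, n4) = NAND(1, 1) = 0
n6 = OR(D, n5) = OR(0, 0) = 0
So n5 = 0 and n6 = 0.

A=1, B=0, C=0, D=0, E=1, F=1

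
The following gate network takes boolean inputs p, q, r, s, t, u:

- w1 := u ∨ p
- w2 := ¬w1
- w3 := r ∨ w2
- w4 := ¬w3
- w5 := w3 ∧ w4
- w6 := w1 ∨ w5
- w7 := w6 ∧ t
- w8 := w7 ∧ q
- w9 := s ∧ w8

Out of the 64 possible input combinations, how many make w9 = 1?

w9 = s ∧ w8 must be 1, so both s = 1 and w8 = 1.
w8 = w7 ∧ q must be 1, so both w7 = 1 and q = 1.
Satisfying assignments:
  p=0, q=1, r=0, s=1, t=1, u=1
  p=0, q=1, r=1, s=1, t=1, u=1
  p=1, q=1, r=0, s=1, t=1, u=0
  p=1, q=1, r=0, s=1, t=1, u=1
  p=1, q=1, r=1, s=1, t=1, u=0
  p=1, q=1, r=1, s=1, t=1, u=1

6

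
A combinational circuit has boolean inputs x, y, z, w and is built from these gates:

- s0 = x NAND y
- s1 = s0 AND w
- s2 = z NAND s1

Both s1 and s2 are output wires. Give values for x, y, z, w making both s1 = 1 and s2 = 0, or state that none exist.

x=1 y=0 z=1 w=1

Check with x=1 y=0 z=1 w=1:
s0 = x NAND y = 1 NAND 0 = 1
s1 = s0 AND w = 1 AND 1 = 1
s2 = z NAND s1 = 1 NAND 1 = 0
So s1 = 1 and s2 = 0.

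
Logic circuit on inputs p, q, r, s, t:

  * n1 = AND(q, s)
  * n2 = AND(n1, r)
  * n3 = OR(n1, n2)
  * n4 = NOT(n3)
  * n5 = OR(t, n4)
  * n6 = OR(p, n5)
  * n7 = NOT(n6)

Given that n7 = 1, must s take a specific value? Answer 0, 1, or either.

n7 = NOT(n6) must be 1, so n6 = 0.
Every assignment with n7 = 1 has s = 1; there are 2 such assignment(s).
  p=0, q=1, r=0, s=1, t=0
  p=0, q=1, r=1, s=1, t=0

1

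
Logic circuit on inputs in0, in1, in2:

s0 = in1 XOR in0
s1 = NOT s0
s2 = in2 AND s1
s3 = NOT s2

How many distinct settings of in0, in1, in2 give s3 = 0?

s3 = NOT s2 must be 0, so s2 = 1.
s2 = in2 AND s1 must be 1, so both in2 = 1 and s1 = 1.
Enumerating the 8 input combinations, 2 give s3 = 0 and 6 give s3 = 1.

2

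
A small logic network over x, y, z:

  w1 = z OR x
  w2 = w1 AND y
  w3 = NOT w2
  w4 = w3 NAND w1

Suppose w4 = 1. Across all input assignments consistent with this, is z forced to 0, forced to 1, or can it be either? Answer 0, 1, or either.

Both values of z occur among assignments with w4 = 1:
  z=0: x=0, y=0, z=0
  z=1: x=0, y=1, z=1

either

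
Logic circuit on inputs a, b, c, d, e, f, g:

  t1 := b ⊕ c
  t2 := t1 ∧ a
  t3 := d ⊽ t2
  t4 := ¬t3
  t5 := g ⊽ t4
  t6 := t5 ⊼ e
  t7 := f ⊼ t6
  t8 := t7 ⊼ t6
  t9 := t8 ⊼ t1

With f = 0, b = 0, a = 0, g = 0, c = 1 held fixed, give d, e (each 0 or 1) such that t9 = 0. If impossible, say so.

t9 = t8 ⊼ t1 must be 0, so both t8 = 1 and t1 = 1.
Check with f = 0, b = 0, a = 0, g = 0, c = 1 and d=0, e=1:
t1 = b ⊕ c = 0 ⊕ 1 = 1
t2 = t1 ∧ a = 1 ∧ 0 = 0
t3 = d ⊽ t2 = 0 ⊽ 0 = 1
t4 = ¬t3 = ¬1 = 0
t5 = g ⊽ t4 = 0 ⊽ 0 = 1
t6 = t5 ⊼ e = 1 ⊼ 1 = 0
t7 = f ⊼ t6 = 0 ⊼ 0 = 1
t8 = t7 ⊼ t6 = 1 ⊼ 0 = 1
t9 = t8 ⊼ t1 = 1 ⊼ 1 = 0
So t9 = 0.

d=0, e=1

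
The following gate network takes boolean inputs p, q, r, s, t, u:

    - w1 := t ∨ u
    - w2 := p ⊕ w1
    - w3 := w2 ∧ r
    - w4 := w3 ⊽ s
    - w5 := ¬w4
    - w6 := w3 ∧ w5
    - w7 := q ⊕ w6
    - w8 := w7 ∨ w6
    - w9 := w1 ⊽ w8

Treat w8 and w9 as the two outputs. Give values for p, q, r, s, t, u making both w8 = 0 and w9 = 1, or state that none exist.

p=0, q=0, r=0, s=0, t=0, u=0

Check with p=0, q=0, r=0, s=0, t=0, u=0:
w1 = t ∨ u = 0 ∨ 0 = 0
w2 = p ⊕ w1 = 0 ⊕ 0 = 0
w3 = w2 ∧ r = 0 ∧ 0 = 0
w4 = w3 ⊽ s = 0 ⊽ 0 = 1
w5 = ¬w4 = ¬1 = 0
w6 = w3 ∧ w5 = 0 ∧ 0 = 0
w7 = q ⊕ w6 = 0 ⊕ 0 = 0
w8 = w7 ∨ w6 = 0 ∨ 0 = 0
w9 = w1 ⊽ w8 = 0 ⊽ 0 = 1
So w8 = 0 and w9 = 1.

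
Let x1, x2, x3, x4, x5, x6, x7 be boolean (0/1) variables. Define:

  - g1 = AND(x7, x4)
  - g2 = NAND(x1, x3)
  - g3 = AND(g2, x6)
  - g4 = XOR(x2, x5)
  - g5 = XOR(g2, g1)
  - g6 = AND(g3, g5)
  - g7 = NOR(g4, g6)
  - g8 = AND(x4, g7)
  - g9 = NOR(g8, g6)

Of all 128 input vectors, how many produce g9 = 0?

62

g9 = NOR(g8, g6) must be 0, so at least one of g8, g6 is 1.
Enumerating the 128 input combinations, 62 give g9 = 0 and 66 give g9 = 1.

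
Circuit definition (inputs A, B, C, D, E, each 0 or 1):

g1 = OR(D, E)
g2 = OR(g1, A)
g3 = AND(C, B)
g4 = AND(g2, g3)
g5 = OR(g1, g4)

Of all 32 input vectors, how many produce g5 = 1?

g5 = OR(g1, g4) must be 1, so at least one of g1, g4 is 1.
Enumerating the 32 input combinations, 25 give g5 = 1 and 7 give g5 = 0.

25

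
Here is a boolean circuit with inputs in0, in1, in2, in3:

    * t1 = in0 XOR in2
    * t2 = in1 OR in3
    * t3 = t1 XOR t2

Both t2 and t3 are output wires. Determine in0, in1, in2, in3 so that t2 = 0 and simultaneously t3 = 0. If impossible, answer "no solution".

Check with in0=1, in1=0, in2=1, in3=0:
t1 = in0 XOR in2 = 1 XOR 1 = 0
t2 = in1 OR in3 = 0 OR 0 = 0
t3 = t1 XOR t2 = 0 XOR 0 = 0
So t2 = 0 and t3 = 0.

in0=1, in1=0, in2=1, in3=0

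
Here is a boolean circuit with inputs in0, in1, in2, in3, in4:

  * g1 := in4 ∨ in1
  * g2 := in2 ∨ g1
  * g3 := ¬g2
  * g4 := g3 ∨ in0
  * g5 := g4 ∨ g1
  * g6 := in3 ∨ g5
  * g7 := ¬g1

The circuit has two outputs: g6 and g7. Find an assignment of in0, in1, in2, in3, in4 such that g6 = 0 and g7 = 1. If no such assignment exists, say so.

Check with in0=0, in1=0, in2=1, in3=0, in4=0:
g1 = in4 ∨ in1 = 0 ∨ 0 = 0
g2 = in2 ∨ g1 = 1 ∨ 0 = 1
g3 = ¬g2 = ¬1 = 0
g4 = g3 ∨ in0 = 0 ∨ 0 = 0
g5 = g4 ∨ g1 = 0 ∨ 0 = 0
g6 = in3 ∨ g5 = 0 ∨ 0 = 0
g7 = ¬g1 = ¬0 = 1
So g6 = 0 and g7 = 1.

in0=0, in1=0, in2=1, in3=0, in4=0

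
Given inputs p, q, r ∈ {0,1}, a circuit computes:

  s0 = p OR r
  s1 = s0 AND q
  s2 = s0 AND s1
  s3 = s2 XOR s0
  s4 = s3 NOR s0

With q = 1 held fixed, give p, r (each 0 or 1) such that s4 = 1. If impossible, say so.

s4 = s3 NOR s0 must be 1, so both s3 = 0 and s0 = 0.
Check with q = 1 and p=0, r=0:
s0 = p OR r = 0 OR 0 = 0
s1 = s0 AND q = 0 AND 1 = 0
s2 = s0 AND s1 = 0 AND 0 = 0
s3 = s2 XOR s0 = 0 XOR 0 = 0
s4 = s3 NOR s0 = 0 NOR 0 = 1
So s4 = 1.

p=0 r=0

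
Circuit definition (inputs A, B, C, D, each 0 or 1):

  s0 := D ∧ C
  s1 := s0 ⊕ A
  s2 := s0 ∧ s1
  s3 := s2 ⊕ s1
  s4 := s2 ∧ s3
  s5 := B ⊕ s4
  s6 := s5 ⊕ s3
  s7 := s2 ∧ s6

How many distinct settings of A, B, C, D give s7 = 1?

s7 = s2 ∧ s6 must be 1, so both s2 = 1 and s6 = 1.
s2 = s0 ∧ s1 must be 1, so both s0 = 1 and s1 = 1.
Enumerating the 16 input combinations, 1 give s7 = 1 and 15 give s7 = 0.

1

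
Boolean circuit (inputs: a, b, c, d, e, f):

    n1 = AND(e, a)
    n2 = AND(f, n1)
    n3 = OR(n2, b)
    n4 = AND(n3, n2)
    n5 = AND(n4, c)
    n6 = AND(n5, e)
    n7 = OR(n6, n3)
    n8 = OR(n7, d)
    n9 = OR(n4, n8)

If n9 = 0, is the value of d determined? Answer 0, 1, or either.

n9 = OR(n4, n8) must be 0, so both n4 = 0 and n8 = 0.
Every assignment with n9 = 0 has d = 0; there are 14 such assignment(s).

0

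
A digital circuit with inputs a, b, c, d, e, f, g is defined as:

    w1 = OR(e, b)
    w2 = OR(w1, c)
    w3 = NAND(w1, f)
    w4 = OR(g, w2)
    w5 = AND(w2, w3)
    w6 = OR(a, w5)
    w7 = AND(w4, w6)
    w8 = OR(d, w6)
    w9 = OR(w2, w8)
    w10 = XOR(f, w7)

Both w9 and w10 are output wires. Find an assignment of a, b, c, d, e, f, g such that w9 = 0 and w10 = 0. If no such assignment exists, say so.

a=0, b=0, c=0, d=0, e=0, f=0, g=0

Check with a=0, b=0, c=0, d=0, e=0, f=0, g=0:
w1 = OR(e, b) = OR(0, 0) = 0
w2 = OR(w1, c) = OR(0, 0) = 0
w3 = NAND(w1, f) = NAND(0, 0) = 1
w4 = OR(g, w2) = OR(0, 0) = 0
w5 = AND(w2, w3) = AND(0, 1) = 0
w6 = OR(a, w5) = OR(0, 0) = 0
w7 = AND(w4, w6) = AND(0, 0) = 0
w8 = OR(d, w6) = OR(0, 0) = 0
w9 = OR(w2, w8) = OR(0, 0) = 0
w10 = XOR(f, w7) = XOR(0, 0) = 0
So w9 = 0 and w10 = 0.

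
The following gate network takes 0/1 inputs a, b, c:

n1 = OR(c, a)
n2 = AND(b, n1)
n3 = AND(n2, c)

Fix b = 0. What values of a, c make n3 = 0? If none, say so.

a=1 c=1

Check with b = 0 and a=1, c=1:
n1 = OR(c, a) = OR(1, 1) = 1
n2 = AND(b, n1) = AND(0, 1) = 0
n3 = AND(n2, c) = AND(0, 1) = 0
So n3 = 0.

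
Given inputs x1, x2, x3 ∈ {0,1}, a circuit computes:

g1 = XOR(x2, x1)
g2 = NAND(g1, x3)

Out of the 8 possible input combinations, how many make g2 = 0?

2

g2 = NAND(g1, x3) must be 0, so both g1 = 1 and x3 = 1.
Satisfying assignments:
  x1=0, x2=1, x3=1
  x1=1, x2=0, x3=1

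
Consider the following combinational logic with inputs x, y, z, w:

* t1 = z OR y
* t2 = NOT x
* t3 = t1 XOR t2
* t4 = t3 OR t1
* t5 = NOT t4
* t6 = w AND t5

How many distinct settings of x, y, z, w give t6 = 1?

t6 = w AND t5 must be 1, so both w = 1 and t5 = 1.
Satisfying assignments:
  x=1, y=0, z=0, w=1

1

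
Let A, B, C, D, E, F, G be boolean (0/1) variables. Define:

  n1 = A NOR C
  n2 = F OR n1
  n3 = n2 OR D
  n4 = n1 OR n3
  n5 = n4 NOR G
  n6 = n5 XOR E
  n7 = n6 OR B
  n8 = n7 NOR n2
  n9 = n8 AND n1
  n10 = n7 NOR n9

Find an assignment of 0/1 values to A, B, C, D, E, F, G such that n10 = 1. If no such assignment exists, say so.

A=1, B=0, C=0, D=1, E=0, F=0, G=1

n10 = n7 NOR n9 must be 1, so both n7 = 0 and n9 = 0.
n7 = n6 OR B must be 0, so both n6 = 0 and B = 0.
Check with A=1, B=0, C=0, D=1, E=0, F=0, G=1:
n1 = A NOR C = 1 NOR 0 = 0
n2 = F OR n1 = 0 OR 0 = 0
n3 = n2 OR D = 0 OR 1 = 1
n4 = n1 OR n3 = 0 OR 1 = 1
n5 = n4 NOR G = 1 NOR 1 = 0
n6 = n5 XOR E = 0 XOR 0 = 0
n7 = n6 OR B = 0 OR 0 = 0
n8 = n7 NOR n2 = 0 NOR 0 = 1
n9 = n8 AND n1 = 1 AND 0 = 0
n10 = n7 NOR n9 = 0 NOR 0 = 1
So n10 = 1 as required.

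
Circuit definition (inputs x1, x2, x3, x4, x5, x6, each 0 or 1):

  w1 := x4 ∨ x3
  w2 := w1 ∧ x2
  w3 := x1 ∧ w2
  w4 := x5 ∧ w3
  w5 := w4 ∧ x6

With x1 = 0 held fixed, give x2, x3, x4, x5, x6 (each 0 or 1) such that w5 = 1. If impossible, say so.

With x1 = 0 fixed, none of the 32 settings of x2, x3, x4, x5, x6 give w5 = 1.
For example, with x2=0, x3=0, x4=1, x5=0, x6=0:
w1 = x4 ∨ x3 = 1 ∨ 0 = 1
w2 = w1 ∧ x2 = 1 ∧ 0 = 0
w3 = x1 ∧ w2 = 0 ∧ 0 = 0
w4 = x5 ∧ w3 = 0 ∧ 0 = 0
w5 = w4 ∧ x6 = 0 ∧ 0 = 0
giving w5 = 0 ≠ 1.

no solution exists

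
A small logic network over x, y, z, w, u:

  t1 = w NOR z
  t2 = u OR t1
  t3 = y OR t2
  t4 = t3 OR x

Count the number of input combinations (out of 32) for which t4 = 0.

t4 = t3 OR x must be 0, so both t3 = 0 and x = 0.
t3 = y OR t2 must be 0, so both y = 0 and t2 = 0.
Satisfying assignments:
  x=0, y=0, z=0, w=1, u=0
  x=0, y=0, z=1, w=0, u=0
  x=0, y=0, z=1, w=1, u=0

3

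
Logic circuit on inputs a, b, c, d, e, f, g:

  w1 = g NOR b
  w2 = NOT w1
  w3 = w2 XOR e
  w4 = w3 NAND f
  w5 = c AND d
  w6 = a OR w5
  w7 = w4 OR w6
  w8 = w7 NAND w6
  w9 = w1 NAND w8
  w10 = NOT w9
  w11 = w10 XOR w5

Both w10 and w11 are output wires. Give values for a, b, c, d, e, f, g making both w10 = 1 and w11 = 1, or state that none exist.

a=0 b=0 c=0 d=1 e=0 f=1 g=0

Check with a=0 b=0 c=0 d=1 e=0 f=1 g=0:
w1 = g NOR b = 0 NOR 0 = 1
w2 = NOT w1 = NOT 1 = 0
w3 = w2 XOR e = 0 XOR 0 = 0
w4 = w3 NAND f = 0 NAND 1 = 1
w5 = c AND d = 0 AND 1 = 0
w6 = a OR w5 = 0 OR 0 = 0
w7 = w4 OR w6 = 1 OR 0 = 1
w8 = w7 NAND w6 = 1 NAND 0 = 1
w9 = w1 NAND w8 = 1 NAND 1 = 0
w10 = NOT w9 = NOT 0 = 1
w11 = w10 XOR w5 = 1 XOR 0 = 1
So w10 = 1 and w11 = 1.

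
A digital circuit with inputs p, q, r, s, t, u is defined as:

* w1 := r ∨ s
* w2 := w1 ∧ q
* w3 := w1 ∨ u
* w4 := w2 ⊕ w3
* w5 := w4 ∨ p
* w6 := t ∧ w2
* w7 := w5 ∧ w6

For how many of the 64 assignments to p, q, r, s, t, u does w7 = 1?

w7 = w5 ∧ w6 must be 1, so both w5 = 1 and w6 = 1.
Enumerating the 64 input combinations, 6 give w7 = 1 and 58 give w7 = 0.

6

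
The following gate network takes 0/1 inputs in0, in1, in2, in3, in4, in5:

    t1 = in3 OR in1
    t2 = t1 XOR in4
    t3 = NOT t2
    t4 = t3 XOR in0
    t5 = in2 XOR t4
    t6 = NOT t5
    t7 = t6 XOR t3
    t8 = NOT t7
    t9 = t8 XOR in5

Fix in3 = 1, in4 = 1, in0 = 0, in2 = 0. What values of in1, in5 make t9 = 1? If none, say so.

in1=1, in5=1

t9 = t8 XOR in5 must be 1, so t8 and in5 differ.
Check with in3 = 1, in4 = 1, in0 = 0, in2 = 0 and in1=1, in5=1:
t1 = in3 OR in1 = 1 OR 1 = 1
t2 = t1 XOR in4 = 1 XOR 1 = 0
t3 = NOT t2 = NOT 0 = 1
t4 = t3 XOR in0 = 1 XOR 0 = 1
t5 = in2 XOR t4 = 0 XOR 1 = 1
t6 = NOT t5 = NOT 1 = 0
t7 = t6 XOR t3 = 0 XOR 1 = 1
t8 = NOT t7 = NOT 1 = 0
t9 = t8 XOR in5 = 0 XOR 1 = 1
So t9 = 1.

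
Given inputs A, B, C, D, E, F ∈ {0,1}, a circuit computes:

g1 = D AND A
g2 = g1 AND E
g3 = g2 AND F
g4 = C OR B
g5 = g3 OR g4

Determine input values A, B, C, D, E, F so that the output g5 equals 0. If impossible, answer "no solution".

g5 = g3 OR g4 must be 0, so both g3 = 0 and g4 = 0.
g3 = g2 AND F must be 0, so at least one of g2, F is 0.
g4 = C OR B must be 0, so both C = 0 and B = 0.
Check with A=1, B=0, C=0, D=1, E=0, F=0:
g1 = D AND A = 1 AND 1 = 1
g2 = g1 AND E = 1 AND 0 = 0
g3 = g2 AND F = 0 AND 0 = 0
g4 = C OR B = 0 OR 0 = 0
g5 = g3 OR g4 = 0 OR 0 = 0
So g5 = 0 as required.

A=1, B=0, C=0, D=1, E=0, F=0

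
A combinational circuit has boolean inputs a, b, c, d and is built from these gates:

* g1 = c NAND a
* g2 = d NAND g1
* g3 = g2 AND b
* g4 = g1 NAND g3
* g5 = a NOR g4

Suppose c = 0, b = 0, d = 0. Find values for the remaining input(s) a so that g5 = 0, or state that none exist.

Check with c = 0, b = 0, d = 0 and a=1:
g1 = c NAND a = 0 NAND 1 = 1
g2 = d NAND g1 = 0 NAND 1 = 1
g3 = g2 AND b = 1 AND 0 = 0
g4 = g1 NAND g3 = 1 NAND 0 = 1
g5 = a NOR g4 = 1 NOR 1 = 0
So g5 = 0.

a=1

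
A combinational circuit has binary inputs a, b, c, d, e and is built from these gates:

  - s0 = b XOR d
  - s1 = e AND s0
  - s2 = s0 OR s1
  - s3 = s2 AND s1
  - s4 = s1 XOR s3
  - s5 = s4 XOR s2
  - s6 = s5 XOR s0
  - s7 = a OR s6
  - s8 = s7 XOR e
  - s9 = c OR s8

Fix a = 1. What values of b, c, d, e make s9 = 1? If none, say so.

Check with a = 1 and b=0, c=1, d=1, e=0:
s0 = b XOR d = 0 XOR 1 = 1
s1 = e AND s0 = 0 AND 1 = 0
s2 = s0 OR s1 = 1 OR 0 = 1
s3 = s2 AND s1 = 1 AND 0 = 0
s4 = s1 XOR s3 = 0 XOR 0 = 0
s5 = s4 XOR s2 = 0 XOR 1 = 1
s6 = s5 XOR s0 = 1 XOR 1 = 0
s7 = a OR s6 = 1 OR 0 = 1
s8 = s7 XOR e = 1 XOR 0 = 1
s9 = c OR s8 = 1 OR 1 = 1
So s9 = 1.

b=0 c=1 d=1 e=0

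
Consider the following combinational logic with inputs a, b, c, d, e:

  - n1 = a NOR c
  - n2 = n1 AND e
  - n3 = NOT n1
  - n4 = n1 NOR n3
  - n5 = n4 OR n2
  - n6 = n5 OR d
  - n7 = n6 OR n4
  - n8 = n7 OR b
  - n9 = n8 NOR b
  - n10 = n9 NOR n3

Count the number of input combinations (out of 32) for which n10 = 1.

7

n10 = n9 NOR n3 must be 1, so both n9 = 0 and n3 = 0.
n9 = n8 NOR b must be 0, so at least one of n8, b is 1.
Enumerating the 32 input combinations, 7 give n10 = 1 and 25 give n10 = 0.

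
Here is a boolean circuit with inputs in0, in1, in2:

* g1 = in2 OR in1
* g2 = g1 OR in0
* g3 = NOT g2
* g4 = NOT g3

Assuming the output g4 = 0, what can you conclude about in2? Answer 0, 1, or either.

0

g4 = NOT g3 must be 0, so g3 = 1.
Every assignment with g4 = 0 has in2 = 0; there are 1 such assignment(s).
  in0=0, in1=0, in2=0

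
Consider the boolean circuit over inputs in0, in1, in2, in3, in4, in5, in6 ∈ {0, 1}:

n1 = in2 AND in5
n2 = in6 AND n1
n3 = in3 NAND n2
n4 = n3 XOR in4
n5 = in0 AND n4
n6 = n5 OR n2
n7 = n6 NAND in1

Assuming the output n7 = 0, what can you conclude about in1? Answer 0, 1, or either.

n7 = n6 NAND in1 must be 0, so both n6 = 1 and in1 = 1.
n6 = n5 OR n2 must be 1, so at least one of n5, n2 is 1.
Every assignment with n7 = 0 has in1 = 1; there are 22 such assignment(s).

1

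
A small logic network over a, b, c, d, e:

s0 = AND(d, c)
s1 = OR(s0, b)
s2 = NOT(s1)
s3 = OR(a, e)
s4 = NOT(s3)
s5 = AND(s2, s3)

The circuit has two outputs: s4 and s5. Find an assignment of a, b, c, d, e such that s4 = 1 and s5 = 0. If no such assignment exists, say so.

a=0 b=0 c=0 d=1 e=0

Check with a=0 b=0 c=0 d=1 e=0:
s0 = AND(d, c) = AND(1, 0) = 0
s1 = OR(s0, b) = OR(0, 0) = 0
s2 = NOT(s1) = NOT 0 = 1
s3 = OR(a, e) = OR(0, 0) = 0
s4 = NOT(s3) = NOT 0 = 1
s5 = AND(s2, s3) = AND(1, 0) = 0
So s4 = 1 and s5 = 0.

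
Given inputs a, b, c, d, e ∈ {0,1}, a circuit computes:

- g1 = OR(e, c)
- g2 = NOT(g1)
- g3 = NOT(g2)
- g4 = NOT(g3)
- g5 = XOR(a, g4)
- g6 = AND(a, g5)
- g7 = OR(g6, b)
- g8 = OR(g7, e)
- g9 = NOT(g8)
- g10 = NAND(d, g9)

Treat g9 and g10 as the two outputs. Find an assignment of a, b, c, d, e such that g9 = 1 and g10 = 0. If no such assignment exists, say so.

Check with a=1, b=0, c=0, d=1, e=0:
g1 = OR(e, c) = OR(0, 0) = 0
g2 = NOT(g1) = NOT 0 = 1
g3 = NOT(g2) = NOT 1 = 0
g4 = NOT(g3) = NOT 0 = 1
g5 = XOR(a, g4) = XOR(1, 1) = 0
g6 = AND(a, g5) = AND(1, 0) = 0
g7 = OR(g6, b) = OR(0, 0) = 0
g8 = OR(g7, e) = OR(0, 0) = 0
g9 = NOT(g8) = NOT 0 = 1
g10 = NAND(d, g9) = NAND(1, 1) = 0
So g9 = 1 and g10 = 0.

a=1, b=0, c=0, d=1, e=0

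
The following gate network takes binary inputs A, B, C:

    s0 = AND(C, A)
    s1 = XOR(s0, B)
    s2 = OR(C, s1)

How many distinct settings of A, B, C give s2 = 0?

s2 = OR(C, s1) must be 0, so both C = 0 and s1 = 0.
s1 = XOR(s0, B) must be 0, so s0 and B are equal.
Satisfying assignments:
  A=0, B=0, C=0
  A=1, B=0, C=0

2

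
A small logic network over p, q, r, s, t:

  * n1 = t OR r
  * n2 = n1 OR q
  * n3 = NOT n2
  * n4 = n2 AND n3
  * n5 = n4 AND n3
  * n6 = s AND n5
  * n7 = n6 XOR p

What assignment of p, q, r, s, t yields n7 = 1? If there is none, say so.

p=1, q=1, r=0, s=0, t=1

n7 = n6 XOR p must be 1, so n6 and p differ.
Check with p=1, q=1, r=0, s=0, t=1:
n1 = t OR r = 1 OR 0 = 1
n2 = n1 OR q = 1 OR 1 = 1
n3 = NOT n2 = NOT 1 = 0
n4 = n2 AND n3 = 1 AND 0 = 0
n5 = n4 AND n3 = 0 AND 0 = 0
n6 = s AND n5 = 0 AND 0 = 0
n7 = n6 XOR p = 0 XOR 1 = 1
So n7 = 1 as required.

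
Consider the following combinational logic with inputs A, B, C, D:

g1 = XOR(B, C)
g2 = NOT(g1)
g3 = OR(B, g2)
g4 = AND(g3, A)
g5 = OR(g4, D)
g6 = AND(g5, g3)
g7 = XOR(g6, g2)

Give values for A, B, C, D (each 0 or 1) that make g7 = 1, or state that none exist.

A=0, B=1, C=0, D=1

Check with A=0, B=1, C=0, D=1:
g1 = XOR(B, C) = XOR(1, 0) = 1
g2 = NOT(g1) = NOT 1 = 0
g3 = OR(B, g2) = OR(1, 0) = 1
g4 = AND(g3, A) = AND(1, 0) = 0
g5 = OR(g4, D) = OR(0, 1) = 1
g6 = AND(g5, g3) = AND(1, 1) = 1
g7 = XOR(g6, g2) = XOR(1, 0) = 1
So g7 = 1 as required.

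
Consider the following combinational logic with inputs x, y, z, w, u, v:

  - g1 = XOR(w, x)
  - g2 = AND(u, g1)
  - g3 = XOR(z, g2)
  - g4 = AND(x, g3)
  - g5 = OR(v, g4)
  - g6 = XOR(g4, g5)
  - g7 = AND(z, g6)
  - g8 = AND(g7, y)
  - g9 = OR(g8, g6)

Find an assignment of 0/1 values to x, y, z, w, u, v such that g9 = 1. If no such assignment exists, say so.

x=1, y=1, z=0, w=1, u=0, v=1

g9 = OR(g8, g6) must be 1, so at least one of g8, g6 is 1.
Check with x=1, y=1, z=0, w=1, u=0, v=1:
g1 = XOR(w, x) = XOR(1, 1) = 0
g2 = AND(u, g1) = AND(0, 0) = 0
g3 = XOR(z, g2) = XOR(0, 0) = 0
g4 = AND(x, g3) = AND(1, 0) = 0
g5 = OR(v, g4) = OR(1, 0) = 1
g6 = XOR(g4, g5) = XOR(0, 1) = 1
g7 = AND(z, g6) = AND(0, 1) = 0
g8 = AND(g7, y) = AND(0, 1) = 0
g9 = OR(g8, g6) = OR(0, 1) = 1
So g9 = 1 as required.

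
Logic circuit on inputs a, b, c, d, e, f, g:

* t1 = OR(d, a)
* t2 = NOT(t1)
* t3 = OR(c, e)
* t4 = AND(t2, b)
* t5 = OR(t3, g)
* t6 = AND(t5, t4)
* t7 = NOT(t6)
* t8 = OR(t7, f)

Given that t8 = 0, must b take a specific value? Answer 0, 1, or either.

t8 = OR(t7, f) must be 0, so both t7 = 0 and f = 0.
Every assignment with t8 = 0 has b = 1; there are 7 such assignment(s).

1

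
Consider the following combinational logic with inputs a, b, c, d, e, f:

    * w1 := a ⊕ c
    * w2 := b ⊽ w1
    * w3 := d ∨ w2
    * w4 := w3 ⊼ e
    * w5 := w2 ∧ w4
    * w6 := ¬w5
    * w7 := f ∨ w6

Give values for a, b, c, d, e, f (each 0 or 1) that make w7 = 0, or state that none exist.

a=0, b=0, c=0, d=1, e=0, f=0

Check with a=0, b=0, c=0, d=1, e=0, f=0:
w1 = a ⊕ c = 0 ⊕ 0 = 0
w2 = b ⊽ w1 = 0 ⊽ 0 = 1
w3 = d ∨ w2 = 1 ∨ 1 = 1
w4 = w3 ⊼ e = 1 ⊼ 0 = 1
w5 = w2 ∧ w4 = 1 ∧ 1 = 1
w6 = ¬w5 = ¬1 = 0
w7 = f ∨ w6 = 0 ∨ 0 = 0
So w7 = 0 as required.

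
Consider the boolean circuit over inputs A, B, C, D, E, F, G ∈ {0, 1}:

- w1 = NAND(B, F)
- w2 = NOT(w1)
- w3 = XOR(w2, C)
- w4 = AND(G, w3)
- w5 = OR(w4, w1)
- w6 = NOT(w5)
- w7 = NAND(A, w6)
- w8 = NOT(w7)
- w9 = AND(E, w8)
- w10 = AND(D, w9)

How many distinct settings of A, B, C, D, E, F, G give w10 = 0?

w10 = AND(D, w9) must be 0, so at least one of D, w9 is 0.
Enumerating the 128 input combinations, 125 give w10 = 0 and 3 give w10 = 1.

125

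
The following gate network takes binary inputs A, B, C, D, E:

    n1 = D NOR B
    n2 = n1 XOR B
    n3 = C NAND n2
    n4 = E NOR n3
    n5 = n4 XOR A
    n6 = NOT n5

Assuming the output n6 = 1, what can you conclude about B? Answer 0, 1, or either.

Both values of B occur among assignments with n6 = 1:
  B=0: A=0, B=0, C=0, D=0, E=0
  B=1: A=0, B=1, C=0, D=0, E=0

either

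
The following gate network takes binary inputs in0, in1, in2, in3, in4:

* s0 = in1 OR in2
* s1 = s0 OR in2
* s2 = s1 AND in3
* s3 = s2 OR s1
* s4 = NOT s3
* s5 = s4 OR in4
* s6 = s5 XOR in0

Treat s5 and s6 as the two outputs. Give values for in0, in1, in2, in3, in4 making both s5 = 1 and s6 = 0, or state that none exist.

in0=1 in1=0 in2=1 in3=0 in4=1

Check with in0=1 in1=0 in2=1 in3=0 in4=1:
s0 = in1 OR in2 = 0 OR 1 = 1
s1 = s0 OR in2 = 1 OR 1 = 1
s2 = s1 AND in3 = 1 AND 0 = 0
s3 = s2 OR s1 = 0 OR 1 = 1
s4 = NOT s3 = NOT 1 = 0
s5 = s4 OR in4 = 0 OR 1 = 1
s6 = s5 XOR in0 = 1 XOR 1 = 0
So s5 = 1 and s6 = 0.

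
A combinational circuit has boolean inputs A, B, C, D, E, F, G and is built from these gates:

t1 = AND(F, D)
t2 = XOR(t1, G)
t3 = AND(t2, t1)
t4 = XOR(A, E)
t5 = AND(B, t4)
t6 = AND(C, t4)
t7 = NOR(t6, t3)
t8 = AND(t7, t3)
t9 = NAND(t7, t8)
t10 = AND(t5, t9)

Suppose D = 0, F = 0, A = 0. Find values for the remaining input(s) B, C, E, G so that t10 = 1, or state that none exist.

B=1 C=1 E=1 G=0

t10 = AND(t5, t9) must be 1, so both t5 = 1 and t9 = 1.
Check with D = 0, F = 0, A = 0 and B=1, C=1, E=1, G=0:
t1 = AND(F, D) = AND(0, 0) = 0
t2 = XOR(t1, G) = XOR(0, 0) = 0
t3 = AND(t2, t1) = AND(0, 0) = 0
t4 = XOR(A, E) = XOR(0, 1) = 1
t5 = AND(B, t4) = AND(1, 1) = 1
t6 = AND(C, t4) = AND(1, 1) = 1
t7 = NOR(t6, t3) = NOR(1, 0) = 0
t8 = AND(t7, t3) = AND(0, 0) = 0
t9 = NAND(t7, t8) = NAND(0, 0) = 1
t10 = AND(t5, t9) = AND(1, 1) = 1
So t10 = 1.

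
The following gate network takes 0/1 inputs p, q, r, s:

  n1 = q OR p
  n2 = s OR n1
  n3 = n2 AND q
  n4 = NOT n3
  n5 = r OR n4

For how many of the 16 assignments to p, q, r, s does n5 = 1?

12

n5 = r OR n4 must be 1, so at least one of r, n4 is 1.
Enumerating the 16 input combinations, 12 give n5 = 1 and 4 give n5 = 0.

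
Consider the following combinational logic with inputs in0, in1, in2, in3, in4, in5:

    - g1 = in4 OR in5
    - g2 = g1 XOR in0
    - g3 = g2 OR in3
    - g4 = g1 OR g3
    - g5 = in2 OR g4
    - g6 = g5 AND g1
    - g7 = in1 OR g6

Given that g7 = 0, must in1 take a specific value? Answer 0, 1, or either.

g7 = in1 OR g6 must be 0, so both in1 = 0 and g6 = 0.
g6 = g5 AND g1 must be 0, so at least one of g5, g1 is 0.
Every assignment with g7 = 0 has in1 = 0; there are 8 such assignment(s).

0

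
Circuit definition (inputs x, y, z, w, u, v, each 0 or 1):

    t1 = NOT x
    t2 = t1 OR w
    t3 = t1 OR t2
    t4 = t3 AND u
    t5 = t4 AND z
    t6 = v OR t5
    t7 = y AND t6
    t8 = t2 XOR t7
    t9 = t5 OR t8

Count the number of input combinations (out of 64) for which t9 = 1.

t9 = t5 OR t8 must be 1, so at least one of t5, t8 is 1.
Enumerating the 64 input combinations, 43 give t9 = 1 and 21 give t9 = 0.

43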